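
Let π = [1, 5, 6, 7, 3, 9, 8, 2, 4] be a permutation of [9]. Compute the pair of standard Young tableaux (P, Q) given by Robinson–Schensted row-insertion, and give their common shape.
P = [1, 2, 4, 7, 8] / [3, 6] / [5, 9];  Q = [1, 2, 3, 4, 6] / [5, 7] / [8, 9];  common shape = (5, 2, 2)

Row-insert the values π_1, π_2, … into P one at a time, bumping the leftmost entry strictly greater than the inserted value down to the next row. The recording tableau Q records, in position (i, j), the step at which that cell was added to P.
  Insert 1 (step 1): P = [1];  Q = [1]
  Insert 5 (step 2): P = [1, 5];  Q = [1, 2]
  Insert 6 (step 3): P = [1, 5, 6];  Q = [1, 2, 3]
  Insert 7 (step 4): P = [1, 5, 6, 7];  Q = [1, 2, 3, 4]
  Insert 3 (step 5): P = [1, 3, 6, 7] / [5];  Q = [1, 2, 3, 4] / [5]
  Insert 9 (step 6): P = [1, 3, 6, 7, 9] / [5];  Q = [1, 2, 3, 4, 6] / [5]
  Insert 8 (step 7): P = [1, 3, 6, 7, 8] / [5, 9];  Q = [1, 2, 3, 4, 6] / [5, 7]
  Insert 2 (step 8): P = [1, 2, 6, 7, 8] / [3, 9] / [5];  Q = [1, 2, 3, 4, 6] / [5, 7] / [8]
  Insert 4 (step 9): P = [1, 2, 4, 7, 8] / [3, 6] / [5, 9];  Q = [1, 2, 3, 4, 6] / [5, 7] / [8, 9]
Final shape: (5, 2, 2).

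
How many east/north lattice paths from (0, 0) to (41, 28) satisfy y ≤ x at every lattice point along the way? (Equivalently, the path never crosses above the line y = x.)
Number of paths = 5592628786362932776

By the reflection principle (André's argument), the number of monotone paths to (41, 28) with n ≤ m that never go above y = x is C(69, 41) − C(69, 42) = 16777886359088798328 − 11185257572725865552 = 5592628786362932776.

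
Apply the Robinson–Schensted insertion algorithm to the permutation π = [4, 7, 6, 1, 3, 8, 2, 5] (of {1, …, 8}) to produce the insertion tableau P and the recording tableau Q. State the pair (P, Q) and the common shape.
P = [1, 2, 5] / [3, 6, 8] / [4] / [7];  Q = [1, 2, 6] / [3, 5, 8] / [4] / [7];  common shape = (3, 3, 1, 1)

Row-insert the values π_1, π_2, … into P one at a time, bumping the leftmost entry strictly greater than the inserted value down to the next row. The recording tableau Q records, in position (i, j), the step at which that cell was added to P.
  Insert 4 (step 1): P = [4];  Q = [1]
  Insert 7 (step 2): P = [4, 7];  Q = [1, 2]
  Insert 6 (step 3): P = [4, 6] / [7];  Q = [1, 2] / [3]
  Insert 1 (step 4): P = [1, 6] / [4] / [7];  Q = [1, 2] / [3] / [4]
  Insert 3 (step 5): P = [1, 3] / [4, 6] / [7];  Q = [1, 2] / [3, 5] / [4]
  Insert 8 (step 6): P = [1, 3, 8] / [4, 6] / [7];  Q = [1, 2, 6] / [3, 5] / [4]
  Insert 2 (step 7): P = [1, 2, 8] / [3, 6] / [4] / [7];  Q = [1, 2, 6] / [3, 5] / [4] / [7]
  Insert 5 (step 8): P = [1, 2, 5] / [3, 6, 8] / [4] / [7];  Q = [1, 2, 6] / [3, 5, 8] / [4] / [7]
Final shape: (3, 3, 1, 1).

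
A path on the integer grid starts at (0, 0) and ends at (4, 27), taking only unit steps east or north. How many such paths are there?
Number of paths = 31465

A monotone lattice path from (0, 0) to (4, 27) consists of 4 east steps and 27 north steps in some order, so it is determined by which 4 of the 31 steps are east. The count is C(31, 4) = 31465.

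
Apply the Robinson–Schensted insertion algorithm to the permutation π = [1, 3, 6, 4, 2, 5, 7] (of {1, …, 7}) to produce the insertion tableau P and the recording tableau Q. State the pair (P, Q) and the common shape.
P = [1, 2, 4, 5, 7] / [3] / [6];  Q = [1, 2, 3, 6, 7] / [4] / [5];  common shape = (5, 1, 1)

Row-insert the values π_1, π_2, … into P one at a time, bumping the leftmost entry strictly greater than the inserted value down to the next row. The recording tableau Q records, in position (i, j), the step at which that cell was added to P.
  Insert 1 (step 1): P = [1];  Q = [1]
  Insert 3 (step 2): P = [1, 3];  Q = [1, 2]
  Insert 6 (step 3): P = [1, 3, 6];  Q = [1, 2, 3]
  Insert 4 (step 4): P = [1, 3, 4] / [6];  Q = [1, 2, 3] / [4]
  Insert 2 (step 5): P = [1, 2, 4] / [3] / [6];  Q = [1, 2, 3] / [4] / [5]
  Insert 5 (step 6): P = [1, 2, 4, 5] / [3] / [6];  Q = [1, 2, 3, 6] / [4] / [5]
  Insert 7 (step 7): P = [1, 2, 4, 5, 7] / [3] / [6];  Q = [1, 2, 3, 6, 7] / [4] / [5]
Final shape: (5, 1, 1).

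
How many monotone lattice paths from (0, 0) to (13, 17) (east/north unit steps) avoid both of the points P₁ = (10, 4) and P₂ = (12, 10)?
Number of paths = 114250346

Inclusion–exclusion. Total paths: C(30, 13) = 119759850. Through P₁: C(14, 10)·C(16, 3) = 560560. Through P₂: C(22, 12)·C(8, 1) = 5173168. Since P₁ is strictly southwest of P₂, a monotone path through both must visit P₁ then P₂; paths through both = C(14, 10)·C(8, 2)·C(8, 1) = 224224. Avoid both = 119759850 − 560560 − 5173168 + 224224 = 114250346.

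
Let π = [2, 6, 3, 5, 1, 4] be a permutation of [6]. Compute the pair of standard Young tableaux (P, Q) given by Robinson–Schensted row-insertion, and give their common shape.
P = [1, 3, 4] / [2, 5] / [6];  Q = [1, 2, 4] / [3, 6] / [5];  common shape = (3, 2, 1)

Row-insert the values π_1, π_2, … into P one at a time, bumping the leftmost entry strictly greater than the inserted value down to the next row. The recording tableau Q records, in position (i, j), the step at which that cell was added to P.
  Insert 2 (step 1): P = [2];  Q = [1]
  Insert 6 (step 2): P = [2, 6];  Q = [1, 2]
  Insert 3 (step 3): P = [2, 3] / [6];  Q = [1, 2] / [3]
  Insert 5 (step 4): P = [2, 3, 5] / [6];  Q = [1, 2, 4] / [3]
  Insert 1 (step 5): P = [1, 3, 5] / [2] / [6];  Q = [1, 2, 4] / [3] / [5]
  Insert 4 (step 6): P = [1, 3, 4] / [2, 5] / [6];  Q = [1, 2, 4] / [3, 6] / [5]
Final shape: (3, 2, 1).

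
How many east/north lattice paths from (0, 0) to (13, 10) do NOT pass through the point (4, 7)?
Number of paths = 1071466

Total paths from (0, 0) to (13, 10): C(23, 13) = 1144066. Paths through (4, 7): (paths (0, 0) → (4, 7)) × (paths (4, 7) → (13, 10)) = C(11, 4) · C(12, 9) = 330 · 220 = 72600. Avoidance count = 1144066 − 72600 = 1071466.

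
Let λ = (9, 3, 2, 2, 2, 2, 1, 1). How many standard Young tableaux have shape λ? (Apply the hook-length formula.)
# SYT of shape (9, 3, 2, 2, 2, 2, 1, 1) = 430890075

Hook-length formula: f^λ = n! / Π hook(c), product over all cells c of the Young diagram. For λ = (9, 3, 2, 2, 2, 2, 1, 1), n = 22 boxes. Hook lengths by row (left-to-right, top-to-bottom): [16, 13, 8, 6, 5, 4, 3, 2, 1]; [9, 6, 1]; [7, 4]; [6, 3]; [5, 2]; [4, 1]; [2]; [1]. Product of hooks = 2608555622400. So f^λ = 22! / 2608555622400 = 1124000727777607680000 / 2608555622400 = 430890075.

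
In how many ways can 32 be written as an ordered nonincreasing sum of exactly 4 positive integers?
p(32, 4 parts) = 249

Partitions of n into exactly k parts are in bijection with partitions of n − k into at most k parts (subtract 1 from each part). So p(32, exactly 4) = p(28, parts ≤ 4). Computing via the recurrence p(m, j) = p(m, j−1) + p(m−j, j) gives 249.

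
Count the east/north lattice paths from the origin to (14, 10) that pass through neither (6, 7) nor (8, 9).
Number of paths = 1580018

Inclusion–exclusion. Total paths: C(24, 14) = 1961256. Through P₁: C(13, 6)·C(11, 8) = 283140. Through P₂: C(17, 8)·C(7, 6) = 170170. Since P₁ is strictly southwest of P₂, a monotone path through both must visit P₁ then P₂; paths through both = C(13, 6)·C(4, 2)·C(7, 6) = 72072. Avoid both = 1961256 − 283140 − 170170 + 72072 = 1580018.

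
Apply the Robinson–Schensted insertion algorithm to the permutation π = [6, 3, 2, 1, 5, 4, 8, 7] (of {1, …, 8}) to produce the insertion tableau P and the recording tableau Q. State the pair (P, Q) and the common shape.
P = [1, 4, 7] / [2, 5, 8] / [3] / [6];  Q = [1, 5, 7] / [2, 6, 8] / [3] / [4];  common shape = (3, 3, 1, 1)

Row-insert the values π_1, π_2, … into P one at a time, bumping the leftmost entry strictly greater than the inserted value down to the next row. The recording tableau Q records, in position (i, j), the step at which that cell was added to P.
  Insert 6 (step 1): P = [6];  Q = [1]
  Insert 3 (step 2): P = [3] / [6];  Q = [1] / [2]
  Insert 2 (step 3): P = [2] / [3] / [6];  Q = [1] / [2] / [3]
  Insert 1 (step 4): P = [1] / [2] / [3] / [6];  Q = [1] / [2] / [3] / [4]
  Insert 5 (step 5): P = [1, 5] / [2] / [3] / [6];  Q = [1, 5] / [2] / [3] / [4]
  Insert 4 (step 6): P = [1, 4] / [2, 5] / [3] / [6];  Q = [1, 5] / [2, 6] / [3] / [4]
  Insert 8 (step 7): P = [1, 4, 8] / [2, 5] / [3] / [6];  Q = [1, 5, 7] / [2, 6] / [3] / [4]
  Insert 7 (step 8): P = [1, 4, 7] / [2, 5, 8] / [3] / [6];  Q = [1, 5, 7] / [2, 6, 8] / [3] / [4]
Final shape: (3, 3, 1, 1).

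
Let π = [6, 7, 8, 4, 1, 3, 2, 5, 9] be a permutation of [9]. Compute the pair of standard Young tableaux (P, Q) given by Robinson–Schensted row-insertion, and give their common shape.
P = [1, 2, 5, 9] / [3, 7, 8] / [4] / [6];  Q = [1, 2, 3, 9] / [4, 6, 8] / [5] / [7];  common shape = (4, 3, 1, 1)

Row-insert the values π_1, π_2, … into P one at a time, bumping the leftmost entry strictly greater than the inserted value down to the next row. The recording tableau Q records, in position (i, j), the step at which that cell was added to P.
  Insert 6 (step 1): P = [6];  Q = [1]
  Insert 7 (step 2): P = [6, 7];  Q = [1, 2]
  Insert 8 (step 3): P = [6, 7, 8];  Q = [1, 2, 3]
  Insert 4 (step 4): P = [4, 7, 8] / [6];  Q = [1, 2, 3] / [4]
  Insert 1 (step 5): P = [1, 7, 8] / [4] / [6];  Q = [1, 2, 3] / [4] / [5]
  Insert 3 (step 6): P = [1, 3, 8] / [4, 7] / [6];  Q = [1, 2, 3] / [4, 6] / [5]
  Insert 2 (step 7): P = [1, 2, 8] / [3, 7] / [4] / [6];  Q = [1, 2, 3] / [4, 6] / [5] / [7]
  Insert 5 (step 8): P = [1, 2, 5] / [3, 7, 8] / [4] / [6];  Q = [1, 2, 3] / [4, 6, 8] / [5] / [7]
  Insert 9 (step 9): P = [1, 2, 5, 9] / [3, 7, 8] / [4] / [6];  Q = [1, 2, 3, 9] / [4, 6, 8] / [5] / [7]
Final shape: (4, 3, 1, 1).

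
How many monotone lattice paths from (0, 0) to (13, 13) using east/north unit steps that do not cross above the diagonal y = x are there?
C_13 = 742900

These NE paths below the diagonal are counted by the Catalan number C_n = (1/(n + 1)) · C(2n, n). For n = 13: C_13 = (1/14) · C(26, 13) = 10400600/14 = 742900.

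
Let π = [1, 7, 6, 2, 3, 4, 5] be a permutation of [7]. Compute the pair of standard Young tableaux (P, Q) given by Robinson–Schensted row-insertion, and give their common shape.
P = [1, 2, 3, 4, 5] / [6] / [7];  Q = [1, 2, 5, 6, 7] / [3] / [4];  common shape = (5, 1, 1)

Row-insert the values π_1, π_2, … into P one at a time, bumping the leftmost entry strictly greater than the inserted value down to the next row. The recording tableau Q records, in position (i, j), the step at which that cell was added to P.
  Insert 1 (step 1): P = [1];  Q = [1]
  Insert 7 (step 2): P = [1, 7];  Q = [1, 2]
  Insert 6 (step 3): P = [1, 6] / [7];  Q = [1, 2] / [3]
  Insert 2 (step 4): P = [1, 2] / [6] / [7];  Q = [1, 2] / [3] / [4]
  Insert 3 (step 5): P = [1, 2, 3] / [6] / [7];  Q = [1, 2, 5] / [3] / [4]
  Insert 4 (step 6): P = [1, 2, 3, 4] / [6] / [7];  Q = [1, 2, 5, 6] / [3] / [4]
  Insert 5 (step 7): P = [1, 2, 3, 4, 5] / [6] / [7];  Q = [1, 2, 5, 6, 7] / [3] / [4]
Final shape: (5, 1, 1).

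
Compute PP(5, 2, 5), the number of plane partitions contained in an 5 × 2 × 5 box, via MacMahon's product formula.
PP(5, 2, 5) = 19404

Evaluate the triple product over i = 1..5, j = 1..2, k = 1..5. The factors are (2/1) · (3/2) · (4/3) · (5/4) · (6/5) · (3/2) · (4/3) · (5/4) · … (50 factors total). The numerators and denominators telescope so the product is an integer; carrying out the multiplication exactly gives PP(5, 2, 5) = 19404.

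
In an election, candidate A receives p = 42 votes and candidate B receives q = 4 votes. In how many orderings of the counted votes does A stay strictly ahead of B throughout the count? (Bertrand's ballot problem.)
Strict-lead orderings = 134805

Total orderings of the 46 votes with 42 for A: C(46, 42) = 163185. By the Bertrand ballot formula (Cycle Lemma / reflection principle), the number of orderings in which A is strictly ahead of B throughout is (p − q)/(p + q) · C(p + q, p) = (42 − 4)/(42 + 4) · 163185 = 134805.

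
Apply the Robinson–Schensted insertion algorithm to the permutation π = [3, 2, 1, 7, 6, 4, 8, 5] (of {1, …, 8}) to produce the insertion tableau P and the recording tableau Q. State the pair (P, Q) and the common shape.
P = [1, 4, 5] / [2, 6, 8] / [3, 7];  Q = [1, 4, 7] / [2, 5, 8] / [3, 6];  common shape = (3, 3, 2)

Row-insert the values π_1, π_2, … into P one at a time, bumping the leftmost entry strictly greater than the inserted value down to the next row. The recording tableau Q records, in position (i, j), the step at which that cell was added to P.
  Insert 3 (step 1): P = [3];  Q = [1]
  Insert 2 (step 2): P = [2] / [3];  Q = [1] / [2]
  Insert 1 (step 3): P = [1] / [2] / [3];  Q = [1] / [2] / [3]
  Insert 7 (step 4): P = [1, 7] / [2] / [3];  Q = [1, 4] / [2] / [3]
  Insert 6 (step 5): P = [1, 6] / [2, 7] / [3];  Q = [1, 4] / [2, 5] / [3]
  Insert 4 (step 6): P = [1, 4] / [2, 6] / [3, 7];  Q = [1, 4] / [2, 5] / [3, 6]
  Insert 8 (step 7): P = [1, 4, 8] / [2, 6] / [3, 7];  Q = [1, 4, 7] / [2, 5] / [3, 6]
  Insert 5 (step 8): P = [1, 4, 5] / [2, 6, 8] / [3, 7];  Q = [1, 4, 7] / [2, 5, 8] / [3, 6]
Final shape: (3, 3, 2).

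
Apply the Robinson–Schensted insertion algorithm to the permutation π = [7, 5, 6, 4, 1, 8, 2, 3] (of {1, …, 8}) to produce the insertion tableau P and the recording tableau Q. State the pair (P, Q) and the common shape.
P = [1, 2, 3] / [4, 6, 8] / [5] / [7];  Q = [1, 3, 6] / [2, 7, 8] / [4] / [5];  common shape = (3, 3, 1, 1)

Row-insert the values π_1, π_2, … into P one at a time, bumping the leftmost entry strictly greater than the inserted value down to the next row. The recording tableau Q records, in position (i, j), the step at which that cell was added to P.
  Insert 7 (step 1): P = [7];  Q = [1]
  Insert 5 (step 2): P = [5] / [7];  Q = [1] / [2]
  Insert 6 (step 3): P = [5, 6] / [7];  Q = [1, 3] / [2]
  Insert 4 (step 4): P = [4, 6] / [5] / [7];  Q = [1, 3] / [2] / [4]
  Insert 1 (step 5): P = [1, 6] / [4] / [5] / [7];  Q = [1, 3] / [2] / [4] / [5]
  Insert 8 (step 6): P = [1, 6, 8] / [4] / [5] / [7];  Q = [1, 3, 6] / [2] / [4] / [5]
  Insert 2 (step 7): P = [1, 2, 8] / [4, 6] / [5] / [7];  Q = [1, 3, 6] / [2, 7] / [4] / [5]
  Insert 3 (step 8): P = [1, 2, 3] / [4, 6, 8] / [5] / [7];  Q = [1, 3, 6] / [2, 7, 8] / [4] / [5]
Final shape: (3, 3, 1, 1).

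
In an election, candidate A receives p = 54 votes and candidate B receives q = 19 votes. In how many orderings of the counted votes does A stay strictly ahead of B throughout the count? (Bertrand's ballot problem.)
Strict-lead orderings = 76322270620811600

Total orderings of the 73 votes with 54 for A: C(73, 54) = 159186450151978480. By the Bertrand ballot formula (Cycle Lemma / reflection principle), the number of orderings in which A is strictly ahead of B throughout is (p − q)/(p + q) · C(p + q, p) = (54 − 19)/(54 + 19) · 159186450151978480 = 76322270620811600.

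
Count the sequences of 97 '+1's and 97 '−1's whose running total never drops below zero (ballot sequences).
C_97 = 14657929356129575437016877846657032761712954950899755100

These ballot sequences are counted by the Catalan number C_n = (1/(n + 1)) · C(2n, n). For n = 97: C_97 = (1/98) · C(194, 97) = 1436477076900698392827654028972389210647869585188175999800/98 = 14657929356129575437016877846657032761712954950899755100.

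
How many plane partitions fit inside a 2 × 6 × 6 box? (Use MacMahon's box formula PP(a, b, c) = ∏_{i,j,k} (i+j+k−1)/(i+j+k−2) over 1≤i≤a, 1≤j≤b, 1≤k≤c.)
PP(2, 6, 6) = 226512

Evaluate the triple product over i = 1..2, j = 1..6, k = 1..6. The factors are (2/1) · (3/2) · (4/3) · (5/4) · (6/5) · (7/6) · (3/2) · (4/3) · … (72 factors total). The numerators and denominators telescope so the product is an integer; carrying out the multiplication exactly gives PP(2, 6, 6) = 226512.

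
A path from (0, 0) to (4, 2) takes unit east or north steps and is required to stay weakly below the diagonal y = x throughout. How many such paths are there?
Number of paths = 9

By the reflection principle (André's argument), the number of monotone paths to (4, 2) with n ≤ m that never go above y = x is C(6, 4) − C(6, 5) = 15 − 6 = 9.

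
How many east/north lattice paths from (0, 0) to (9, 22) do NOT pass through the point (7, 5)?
Number of paths = 20024643

Total paths from (0, 0) to (9, 22): C(31, 9) = 20160075. Paths through (7, 5): (paths (0, 0) → (7, 5)) × (paths (7, 5) → (9, 22)) = C(12, 7) · C(19, 2) = 792 · 171 = 135432. Avoidance count = 20160075 − 135432 = 20024643.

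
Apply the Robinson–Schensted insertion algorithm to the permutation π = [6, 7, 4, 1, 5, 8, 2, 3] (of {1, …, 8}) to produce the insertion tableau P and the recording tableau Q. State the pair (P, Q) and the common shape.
P = [1, 2, 3] / [4, 5, 8] / [6, 7];  Q = [1, 2, 6] / [3, 5, 8] / [4, 7];  common shape = (3, 3, 2)

Row-insert the values π_1, π_2, … into P one at a time, bumping the leftmost entry strictly greater than the inserted value down to the next row. The recording tableau Q records, in position (i, j), the step at which that cell was added to P.
  Insert 6 (step 1): P = [6];  Q = [1]
  Insert 7 (step 2): P = [6, 7];  Q = [1, 2]
  Insert 4 (step 3): P = [4, 7] / [6];  Q = [1, 2] / [3]
  Insert 1 (step 4): P = [1, 7] / [4] / [6];  Q = [1, 2] / [3] / [4]
  Insert 5 (step 5): P = [1, 5] / [4, 7] / [6];  Q = [1, 2] / [3, 5] / [4]
  Insert 8 (step 6): P = [1, 5, 8] / [4, 7] / [6];  Q = [1, 2, 6] / [3, 5] / [4]
  Insert 2 (step 7): P = [1, 2, 8] / [4, 5] / [6, 7];  Q = [1, 2, 6] / [3, 5] / [4, 7]
  Insert 3 (step 8): P = [1, 2, 3] / [4, 5, 8] / [6, 7];  Q = [1, 2, 6] / [3, 5, 8] / [4, 7]
Final shape: (3, 3, 2).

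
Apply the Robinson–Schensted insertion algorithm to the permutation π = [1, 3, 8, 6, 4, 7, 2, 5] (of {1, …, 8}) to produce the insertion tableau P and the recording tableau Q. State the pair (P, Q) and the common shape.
P = [1, 2, 4, 5] / [3, 7] / [6] / [8];  Q = [1, 2, 3, 6] / [4, 8] / [5] / [7];  common shape = (4, 2, 1, 1)

Row-insert the values π_1, π_2, … into P one at a time, bumping the leftmost entry strictly greater than the inserted value down to the next row. The recording tableau Q records, in position (i, j), the step at which that cell was added to P.
  Insert 1 (step 1): P = [1];  Q = [1]
  Insert 3 (step 2): P = [1, 3];  Q = [1, 2]
  Insert 8 (step 3): P = [1, 3, 8];  Q = [1, 2, 3]
  Insert 6 (step 4): P = [1, 3, 6] / [8];  Q = [1, 2, 3] / [4]
  Insert 4 (step 5): P = [1, 3, 4] / [6] / [8];  Q = [1, 2, 3] / [4] / [5]
  Insert 7 (step 6): P = [1, 3, 4, 7] / [6] / [8];  Q = [1, 2, 3, 6] / [4] / [5]
  Insert 2 (step 7): P = [1, 2, 4, 7] / [3] / [6] / [8];  Q = [1, 2, 3, 6] / [4] / [5] / [7]
  Insert 5 (step 8): P = [1, 2, 4, 5] / [3, 7] / [6] / [8];  Q = [1, 2, 3, 6] / [4, 8] / [5] / [7]
Final shape: (4, 2, 1, 1).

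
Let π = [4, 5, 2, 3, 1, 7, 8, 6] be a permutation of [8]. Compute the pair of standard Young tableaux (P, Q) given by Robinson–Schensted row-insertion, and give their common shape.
P = [1, 3, 6, 8] / [2, 5, 7] / [4];  Q = [1, 2, 6, 7] / [3, 4, 8] / [5];  common shape = (4, 3, 1)

Row-insert the values π_1, π_2, … into P one at a time, bumping the leftmost entry strictly greater than the inserted value down to the next row. The recording tableau Q records, in position (i, j), the step at which that cell was added to P.
  Insert 4 (step 1): P = [4];  Q = [1]
  Insert 5 (step 2): P = [4, 5];  Q = [1, 2]
  Insert 2 (step 3): P = [2, 5] / [4];  Q = [1, 2] / [3]
  Insert 3 (step 4): P = [2, 3] / [4, 5];  Q = [1, 2] / [3, 4]
  Insert 1 (step 5): P = [1, 3] / [2, 5] / [4];  Q = [1, 2] / [3, 4] / [5]
  Insert 7 (step 6): P = [1, 3, 7] / [2, 5] / [4];  Q = [1, 2, 6] / [3, 4] / [5]
  Insert 8 (step 7): P = [1, 3, 7, 8] / [2, 5] / [4];  Q = [1, 2, 6, 7] / [3, 4] / [5]
  Insert 6 (step 8): P = [1, 3, 6, 8] / [2, 5, 7] / [4];  Q = [1, 2, 6, 7] / [3, 4, 8] / [5]
Final shape: (4, 3, 1).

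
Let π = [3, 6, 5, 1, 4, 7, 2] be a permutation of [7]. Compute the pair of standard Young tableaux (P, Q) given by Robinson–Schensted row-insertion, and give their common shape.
P = [1, 2, 7] / [3, 4] / [5] / [6];  Q = [1, 2, 6] / [3, 5] / [4] / [7];  common shape = (3, 2, 1, 1)

Row-insert the values π_1, π_2, … into P one at a time, bumping the leftmost entry strictly greater than the inserted value down to the next row. The recording tableau Q records, in position (i, j), the step at which that cell was added to P.
  Insert 3 (step 1): P = [3];  Q = [1]
  Insert 6 (step 2): P = [3, 6];  Q = [1, 2]
  Insert 5 (step 3): P = [3, 5] / [6];  Q = [1, 2] / [3]
  Insert 1 (step 4): P = [1, 5] / [3] / [6];  Q = [1, 2] / [3] / [4]
  Insert 4 (step 5): P = [1, 4] / [3, 5] / [6];  Q = [1, 2] / [3, 5] / [4]
  Insert 7 (step 6): P = [1, 4, 7] / [3, 5] / [6];  Q = [1, 2, 6] / [3, 5] / [4]
  Insert 2 (step 7): P = [1, 2, 7] / [3, 4] / [5] / [6];  Q = [1, 2, 6] / [3, 5] / [4] / [7]
Final shape: (3, 2, 1, 1).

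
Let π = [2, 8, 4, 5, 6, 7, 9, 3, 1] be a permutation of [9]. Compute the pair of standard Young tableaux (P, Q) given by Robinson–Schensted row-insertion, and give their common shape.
P = [1, 3, 5, 6, 7, 9] / [2] / [4] / [8];  Q = [1, 2, 4, 5, 6, 7] / [3] / [8] / [9];  common shape = (6, 1, 1, 1)

Row-insert the values π_1, π_2, … into P one at a time, bumping the leftmost entry strictly greater than the inserted value down to the next row. The recording tableau Q records, in position (i, j), the step at which that cell was added to P.
  Insert 2 (step 1): P = [2];  Q = [1]
  Insert 8 (step 2): P = [2, 8];  Q = [1, 2]
  Insert 4 (step 3): P = [2, 4] / [8];  Q = [1, 2] / [3]
  Insert 5 (step 4): P = [2, 4, 5] / [8];  Q = [1, 2, 4] / [3]
  Insert 6 (step 5): P = [2, 4, 5, 6] / [8];  Q = [1, 2, 4, 5] / [3]
  Insert 7 (step 6): P = [2, 4, 5, 6, 7] / [8];  Q = [1, 2, 4, 5, 6] / [3]
  Insert 9 (step 7): P = [2, 4, 5, 6, 7, 9] / [8];  Q = [1, 2, 4, 5, 6, 7] / [3]
  Insert 3 (step 8): P = [2, 3, 5, 6, 7, 9] / [4] / [8];  Q = [1, 2, 4, 5, 6, 7] / [3] / [8]
  Insert 1 (step 9): P = [1, 3, 5, 6, 7, 9] / [2] / [4] / [8];  Q = [1, 2, 4, 5, 6, 7] / [3] / [8] / [9]
Final shape: (6, 1, 1, 1).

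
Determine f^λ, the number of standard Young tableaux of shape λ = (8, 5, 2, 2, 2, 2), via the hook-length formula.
# SYT of shape (8, 5, 2, 2, 2, 2) = 208916400

Hook-length formula: f^λ = n! / Π hook(c), product over all cells c of the Young diagram. For λ = (8, 5, 2, 2, 2, 2), n = 21 boxes. Hook lengths by row (left-to-right, top-to-bottom): [13, 12, 7, 6, 5, 3, 2, 1]; [9, 8, 3, 2, 1]; [5, 4]; [4, 3]; [3, 2]; [2, 1]. Product of hooks = 244552089600. So f^λ = 21! / 244552089600 = 51090942171709440000 / 244552089600 = 208916400.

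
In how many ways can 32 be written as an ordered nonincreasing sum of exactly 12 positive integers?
p(32, 12 parts) = 582

Partitions of n into exactly k parts are in bijection with partitions of n − k into at most k parts (subtract 1 from each part). So p(32, exactly 12) = p(20, parts ≤ 12). Computing via the recurrence p(m, j) = p(m, j−1) + p(m−j, j) gives 582.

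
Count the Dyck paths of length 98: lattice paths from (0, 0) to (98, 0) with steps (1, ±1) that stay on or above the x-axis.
C_49 = 509552245179617138054608572

These Dyck paths are counted by the Catalan number C_n = (1/(n + 1)) · C(2n, n). For n = 49: C_49 = (1/50) · C(98, 49) = 25477612258980856902730428600/50 = 509552245179617138054608572.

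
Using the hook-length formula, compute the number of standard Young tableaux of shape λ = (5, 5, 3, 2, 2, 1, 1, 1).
# SYT of shape (5, 5, 3, 2, 2, 1, 1, 1) = 119041650

Hook-length formula: f^λ = n! / Π hook(c), product over all cells c of the Young diagram. For λ = (5, 5, 3, 2, 2, 1, 1, 1), n = 20 boxes. Hook lengths by row (left-to-right, top-to-bottom): [12, 8, 5, 3, 2]; [11, 7, 4, 2, 1]; [8, 4, 1]; [6, 2]; [5, 1]; [3]; [2]; [1]. Product of hooks = 20437401600. So f^λ = 20! / 20437401600 = 2432902008176640000 / 20437401600 = 119041650.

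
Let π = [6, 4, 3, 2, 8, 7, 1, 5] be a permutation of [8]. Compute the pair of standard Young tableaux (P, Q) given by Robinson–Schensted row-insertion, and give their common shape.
P = [1, 5] / [2, 7] / [3, 8] / [4] / [6];  Q = [1, 5] / [2, 6] / [3, 8] / [4] / [7];  common shape = (2, 2, 2, 1, 1)

Row-insert the values π_1, π_2, … into P one at a time, bumping the leftmost entry strictly greater than the inserted value down to the next row. The recording tableau Q records, in position (i, j), the step at which that cell was added to P.
  Insert 6 (step 1): P = [6];  Q = [1]
  Insert 4 (step 2): P = [4] / [6];  Q = [1] / [2]
  Insert 3 (step 3): P = [3] / [4] / [6];  Q = [1] / [2] / [3]
  Insert 2 (step 4): P = [2] / [3] / [4] / [6];  Q = [1] / [2] / [3] / [4]
  Insert 8 (step 5): P = [2, 8] / [3] / [4] / [6];  Q = [1, 5] / [2] / [3] / [4]
  Insert 7 (step 6): P = [2, 7] / [3, 8] / [4] / [6];  Q = [1, 5] / [2, 6] / [3] / [4]
  Insert 1 (step 7): P = [1, 7] / [2, 8] / [3] / [4] / [6];  Q = [1, 5] / [2, 6] / [3] / [4] / [7]
  Insert 5 (step 8): P = [1, 5] / [2, 7] / [3, 8] / [4] / [6];  Q = [1, 5] / [2, 6] / [3, 8] / [4] / [7]
Final shape: (2, 2, 2, 1, 1).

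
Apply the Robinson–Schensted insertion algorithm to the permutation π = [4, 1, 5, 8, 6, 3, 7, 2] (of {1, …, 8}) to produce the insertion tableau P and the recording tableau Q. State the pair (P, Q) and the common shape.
P = [1, 2, 6, 7] / [3, 5] / [4] / [8];  Q = [1, 3, 4, 7] / [2, 5] / [6] / [8];  common shape = (4, 2, 1, 1)

Row-insert the values π_1, π_2, … into P one at a time, bumping the leftmost entry strictly greater than the inserted value down to the next row. The recording tableau Q records, in position (i, j), the step at which that cell was added to P.
  Insert 4 (step 1): P = [4];  Q = [1]
  Insert 1 (step 2): P = [1] / [4];  Q = [1] / [2]
  Insert 5 (step 3): P = [1, 5] / [4];  Q = [1, 3] / [2]
  Insert 8 (step 4): P = [1, 5, 8] / [4];  Q = [1, 3, 4] / [2]
  Insert 6 (step 5): P = [1, 5, 6] / [4, 8];  Q = [1, 3, 4] / [2, 5]
  Insert 3 (step 6): P = [1, 3, 6] / [4, 5] / [8];  Q = [1, 3, 4] / [2, 5] / [6]
  Insert 7 (step 7): P = [1, 3, 6, 7] / [4, 5] / [8];  Q = [1, 3, 4, 7] / [2, 5] / [6]
  Insert 2 (step 8): P = [1, 2, 6, 7] / [3, 5] / [4] / [8];  Q = [1, 3, 4, 7] / [2, 5] / [6] / [8]
Final shape: (4, 2, 1, 1).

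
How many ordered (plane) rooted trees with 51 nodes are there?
C_50 = 1978261657756160653623774456

These ordered rooted trees are counted by the Catalan number C_n = (1/(n + 1)) · C(2n, n). For n = 50: C_50 = (1/51) · C(100, 50) = 100891344545564193334812497256/51 = 1978261657756160653623774456.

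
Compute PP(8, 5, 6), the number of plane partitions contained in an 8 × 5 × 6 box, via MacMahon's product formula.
PP(8, 5, 6) = 7997986868872

Evaluate the triple product over i = 1..8, j = 1..5, k = 1..6. The factors are (2/1) · (3/2) · (4/3) · (5/4) · (6/5) · (7/6) · (3/2) · (4/3) · … (240 factors total). The numerators and denominators telescope so the product is an integer; carrying out the multiplication exactly gives PP(8, 5, 6) = 7997986868872.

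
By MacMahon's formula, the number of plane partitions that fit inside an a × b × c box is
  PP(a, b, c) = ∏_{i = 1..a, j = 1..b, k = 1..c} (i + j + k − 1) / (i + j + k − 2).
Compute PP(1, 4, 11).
PP(1, 4, 11) = 1365

Evaluate the triple product over i = 1..1, j = 1..4, k = 1..11. The factors are (2/1) · (3/2) · (4/3) · (5/4) · (6/5) · (7/6) · (8/7) · (9/8) · … (44 factors total). The numerators and denominators telescope so the product is an integer; carrying out the multiplication exactly gives PP(1, 4, 11) = 1365.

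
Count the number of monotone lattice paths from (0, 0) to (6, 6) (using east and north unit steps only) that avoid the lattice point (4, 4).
Number of paths = 504

Total paths from (0, 0) to (6, 6): C(12, 6) = 924. Paths through (4, 4): (paths (0, 0) → (4, 4)) × (paths (4, 4) → (6, 6)) = C(8, 4) · C(4, 2) = 70 · 6 = 420. Avoidance count = 924 − 420 = 504.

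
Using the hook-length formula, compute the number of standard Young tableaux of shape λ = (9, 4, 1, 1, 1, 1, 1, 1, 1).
# SYT of shape (9, 4, 1, 1, 1, 1, 1, 1, 1) = 7113600

Hook-length formula: f^λ = n! / Π hook(c), product over all cells c of the Young diagram. For λ = (9, 4, 1, 1, 1, 1, 1, 1, 1), n = 20 boxes. Hook lengths by row (left-to-right, top-to-bottom): [17, 9, 8, 7, 5, 4, 3, 2, 1]; [11, 3, 2, 1]; [7]; [6]; [5]; [4]; [3]; [2]; [1]. Product of hooks = 342007142400. So f^λ = 20! / 342007142400 = 2432902008176640000 / 342007142400 = 7113600.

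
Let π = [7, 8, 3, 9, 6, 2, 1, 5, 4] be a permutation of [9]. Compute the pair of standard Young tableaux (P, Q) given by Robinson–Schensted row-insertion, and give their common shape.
P = [1, 4, 9] / [2, 5] / [3, 6] / [7, 8];  Q = [1, 2, 4] / [3, 5] / [6, 8] / [7, 9];  common shape = (3, 2, 2, 2)

Row-insert the values π_1, π_2, … into P one at a time, bumping the leftmost entry strictly greater than the inserted value down to the next row. The recording tableau Q records, in position (i, j), the step at which that cell was added to P.
  Insert 7 (step 1): P = [7];  Q = [1]
  Insert 8 (step 2): P = [7, 8];  Q = [1, 2]
  Insert 3 (step 3): P = [3, 8] / [7];  Q = [1, 2] / [3]
  Insert 9 (step 4): P = [3, 8, 9] / [7];  Q = [1, 2, 4] / [3]
  Insert 6 (step 5): P = [3, 6, 9] / [7, 8];  Q = [1, 2, 4] / [3, 5]
  Insert 2 (step 6): P = [2, 6, 9] / [3, 8] / [7];  Q = [1, 2, 4] / [3, 5] / [6]
  Insert 1 (step 7): P = [1, 6, 9] / [2, 8] / [3] / [7];  Q = [1, 2, 4] / [3, 5] / [6] / [7]
  Insert 5 (step 8): P = [1, 5, 9] / [2, 6] / [3, 8] / [7];  Q = [1, 2, 4] / [3, 5] / [6, 8] / [7]
  Insert 4 (step 9): P = [1, 4, 9] / [2, 5] / [3, 6] / [7, 8];  Q = [1, 2, 4] / [3, 5] / [6, 8] / [7, 9]
Final shape: (3, 2, 2, 2).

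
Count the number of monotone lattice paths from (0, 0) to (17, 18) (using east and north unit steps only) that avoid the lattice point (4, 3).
Number of paths = 3227092050

Total paths from (0, 0) to (17, 18): C(35, 17) = 4537567650. Paths through (4, 3): (paths (0, 0) → (4, 3)) × (paths (4, 3) → (17, 18)) = C(7, 4) · C(28, 13) = 35 · 37442160 = 1310475600. Avoidance count = 4537567650 − 1310475600 = 3227092050.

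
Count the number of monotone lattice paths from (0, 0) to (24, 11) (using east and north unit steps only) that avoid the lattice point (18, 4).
Number of paths = 404673360

Total paths from (0, 0) to (24, 11): C(35, 24) = 417225900. Paths through (18, 4): (paths (0, 0) → (18, 4)) × (paths (18, 4) → (24, 11)) = C(22, 18) · C(13, 6) = 7315 · 1716 = 12552540. Avoidance count = 417225900 − 12552540 = 404673360.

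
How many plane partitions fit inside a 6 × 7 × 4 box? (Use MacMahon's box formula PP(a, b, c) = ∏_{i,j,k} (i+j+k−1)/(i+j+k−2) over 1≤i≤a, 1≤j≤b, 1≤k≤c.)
PP(6, 7, 4) = 12544848030

Evaluate the triple product over i = 1..6, j = 1..7, k = 1..4. The factors are (2/1) · (3/2) · (4/3) · (5/4) · (3/2) · (4/3) · (5/4) · (6/5) · … (168 factors total). The numerators and denominators telescope so the product is an integer; carrying out the multiplication exactly gives PP(6, 7, 4) = 12544848030.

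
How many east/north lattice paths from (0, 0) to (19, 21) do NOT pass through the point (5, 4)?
Number of paths = 97869410250

Total paths from (0, 0) to (19, 21): C(40, 19) = 131282408400. Paths through (5, 4): (paths (0, 0) → (5, 4)) × (paths (5, 4) → (19, 21)) = C(9, 5) · C(31, 14) = 126 · 265182525 = 33412998150. Avoidance count = 131282408400 − 33412998150 = 97869410250.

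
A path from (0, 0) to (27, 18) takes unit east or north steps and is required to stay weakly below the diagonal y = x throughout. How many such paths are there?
Number of paths = 612815891050

By the reflection principle (André's argument), the number of monotone paths to (27, 18) with n ≤ m that never go above y = x is C(45, 27) − C(45, 28) = 1715884494940 − 1103068603890 = 612815891050.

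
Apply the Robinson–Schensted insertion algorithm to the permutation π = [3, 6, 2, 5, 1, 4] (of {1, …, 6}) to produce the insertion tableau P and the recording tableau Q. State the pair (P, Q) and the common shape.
P = [1, 4] / [2, 5] / [3, 6];  Q = [1, 2] / [3, 4] / [5, 6];  common shape = (2, 2, 2)

Row-insert the values π_1, π_2, … into P one at a time, bumping the leftmost entry strictly greater than the inserted value down to the next row. The recording tableau Q records, in position (i, j), the step at which that cell was added to P.
  Insert 3 (step 1): P = [3];  Q = [1]
  Insert 6 (step 2): P = [3, 6];  Q = [1, 2]
  Insert 2 (step 3): P = [2, 6] / [3];  Q = [1, 2] / [3]
  Insert 5 (step 4): P = [2, 5] / [3, 6];  Q = [1, 2] / [3, 4]
  Insert 1 (step 5): P = [1, 5] / [2, 6] / [3];  Q = [1, 2] / [3, 4] / [5]
  Insert 4 (step 6): P = [1, 4] / [2, 5] / [3, 6];  Q = [1, 2] / [3, 4] / [5, 6]
Final shape: (2, 2, 2).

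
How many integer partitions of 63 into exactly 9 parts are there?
p(63, 9 parts) = 71362

Partitions of n into exactly k parts are in bijection with partitions of n − k into at most k parts (subtract 1 from each part). So p(63, exactly 9) = p(54, parts ≤ 9). Computing via the recurrence p(m, j) = p(m, j−1) + p(m−j, j) gives 71362.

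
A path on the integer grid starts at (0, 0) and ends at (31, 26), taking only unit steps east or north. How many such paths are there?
Number of paths = 12220888964329584

A monotone lattice path from (0, 0) to (31, 26) consists of 31 east steps and 26 north steps in some order, so it is determined by which 31 of the 57 steps are east. The count is C(57, 31) = 12220888964329584.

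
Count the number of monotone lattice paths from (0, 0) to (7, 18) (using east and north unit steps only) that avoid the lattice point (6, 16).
Number of paths = 256861

Total paths from (0, 0) to (7, 18): C(25, 7) = 480700. Paths through (6, 16): (paths (0, 0) → (6, 16)) × (paths (6, 16) → (7, 18)) = C(22, 6) · C(3, 1) = 74613 · 3 = 223839. Avoidance count = 480700 − 223839 = 256861.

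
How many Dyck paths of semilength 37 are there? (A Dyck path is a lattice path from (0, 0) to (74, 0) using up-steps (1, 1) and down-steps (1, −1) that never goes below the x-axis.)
C_37 = 45950804324621742364

These Dyck paths are counted by the Catalan number C_n = (1/(n + 1)) · C(2n, n). For n = 37: C_37 = (1/38) · C(74, 37) = 1746130564335626209832/38 = 45950804324621742364.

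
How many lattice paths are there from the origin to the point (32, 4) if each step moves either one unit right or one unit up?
Number of paths = 58905

A monotone lattice path from (0, 0) to (32, 4) consists of 32 east steps and 4 north steps in some order, so it is determined by which 32 of the 36 steps are east. The count is C(36, 32) = 58905.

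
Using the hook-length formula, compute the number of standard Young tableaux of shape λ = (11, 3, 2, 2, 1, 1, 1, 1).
# SYT of shape (11, 3, 2, 2, 1, 1, 1, 1) = 164148600

Hook-length formula: f^λ = n! / Π hook(c), product over all cells c of the Young diagram. For λ = (11, 3, 2, 2, 1, 1, 1, 1), n = 22 boxes. Hook lengths by row (left-to-right, top-to-bottom): [18, 13, 10, 8, 7, 6, 5, 4, 3, 2, 1]; [9, 4, 1]; [7, 2]; [6, 1]; [4]; [3]; [2]; [1]. Product of hooks = 6847458508800. So f^λ = 22! / 6847458508800 = 1124000727777607680000 / 6847458508800 = 164148600.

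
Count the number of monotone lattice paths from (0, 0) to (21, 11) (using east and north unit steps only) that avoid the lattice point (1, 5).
Number of paths = 127643100

Total paths from (0, 0) to (21, 11): C(32, 21) = 129024480. Paths through (1, 5): (paths (0, 0) → (1, 5)) × (paths (1, 5) → (21, 11)) = C(6, 1) · C(26, 20) = 6 · 230230 = 1381380. Avoidance count = 129024480 − 1381380 = 127643100.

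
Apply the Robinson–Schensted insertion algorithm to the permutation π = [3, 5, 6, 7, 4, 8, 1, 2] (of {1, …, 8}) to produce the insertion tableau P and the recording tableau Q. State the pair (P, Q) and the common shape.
P = [1, 2, 6, 7, 8] / [3, 4] / [5];  Q = [1, 2, 3, 4, 6] / [5, 8] / [7];  common shape = (5, 2, 1)

Row-insert the values π_1, π_2, … into P one at a time, bumping the leftmost entry strictly greater than the inserted value down to the next row. The recording tableau Q records, in position (i, j), the step at which that cell was added to P.
  Insert 3 (step 1): P = [3];  Q = [1]
  Insert 5 (step 2): P = [3, 5];  Q = [1, 2]
  Insert 6 (step 3): P = [3, 5, 6];  Q = [1, 2, 3]
  Insert 7 (step 4): P = [3, 5, 6, 7];  Q = [1, 2, 3, 4]
  Insert 4 (step 5): P = [3, 4, 6, 7] / [5];  Q = [1, 2, 3, 4] / [5]
  Insert 8 (step 6): P = [3, 4, 6, 7, 8] / [5];  Q = [1, 2, 3, 4, 6] / [5]
  Insert 1 (step 7): P = [1, 4, 6, 7, 8] / [3] / [5];  Q = [1, 2, 3, 4, 6] / [5] / [7]
  Insert 2 (step 8): P = [1, 2, 6, 7, 8] / [3, 4] / [5];  Q = [1, 2, 3, 4, 6] / [5, 8] / [7]
Final shape: (5, 2, 1).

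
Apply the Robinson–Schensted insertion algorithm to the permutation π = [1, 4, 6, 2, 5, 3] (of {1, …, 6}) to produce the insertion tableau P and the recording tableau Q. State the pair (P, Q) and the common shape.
P = [1, 2, 3] / [4, 5] / [6];  Q = [1, 2, 3] / [4, 5] / [6];  common shape = (3, 2, 1)

Row-insert the values π_1, π_2, … into P one at a time, bumping the leftmost entry strictly greater than the inserted value down to the next row. The recording tableau Q records, in position (i, j), the step at which that cell was added to P.
  Insert 1 (step 1): P = [1];  Q = [1]
  Insert 4 (step 2): P = [1, 4];  Q = [1, 2]
  Insert 6 (step 3): P = [1, 4, 6];  Q = [1, 2, 3]
  Insert 2 (step 4): P = [1, 2, 6] / [4];  Q = [1, 2, 3] / [4]
  Insert 5 (step 5): P = [1, 2, 5] / [4, 6];  Q = [1, 2, 3] / [4, 5]
  Insert 3 (step 6): P = [1, 2, 3] / [4, 5] / [6];  Q = [1, 2, 3] / [4, 5] / [6]
Final shape: (3, 2, 1).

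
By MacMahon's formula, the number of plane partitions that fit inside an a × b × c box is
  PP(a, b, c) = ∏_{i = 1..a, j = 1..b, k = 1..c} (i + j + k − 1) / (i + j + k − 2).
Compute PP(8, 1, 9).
PP(8, 1, 9) = 24310

Evaluate the triple product over i = 1..8, j = 1..1, k = 1..9. The factors are (2/1) · (3/2) · (4/3) · (5/4) · (6/5) · (7/6) · (8/7) · (9/8) · … (72 factors total). The numerators and denominators telescope so the product is an integer; carrying out the multiplication exactly gives PP(8, 1, 9) = 24310.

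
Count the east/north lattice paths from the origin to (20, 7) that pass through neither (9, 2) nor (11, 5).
Number of paths = 437800

Inclusion–exclusion. Total paths: C(27, 20) = 888030. Through P₁: C(11, 9)·C(16, 11) = 240240. Through P₂: C(16, 11)·C(11, 9) = 240240. Since P₁ is strictly southwest of P₂, a monotone path through both must visit P₁ then P₂; paths through both = C(11, 9)·C(5, 2)·C(11, 9) = 30250. Avoid both = 888030 − 240240 − 240240 + 30250 = 437800.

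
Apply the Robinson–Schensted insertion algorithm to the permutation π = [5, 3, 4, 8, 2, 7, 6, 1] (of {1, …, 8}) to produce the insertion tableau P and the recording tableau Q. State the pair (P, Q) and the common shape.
P = [1, 4, 6] / [2, 7] / [3, 8] / [5];  Q = [1, 3, 4] / [2, 6] / [5, 7] / [8];  common shape = (3, 2, 2, 1)

Row-insert the values π_1, π_2, … into P one at a time, bumping the leftmost entry strictly greater than the inserted value down to the next row. The recording tableau Q records, in position (i, j), the step at which that cell was added to P.
  Insert 5 (step 1): P = [5];  Q = [1]
  Insert 3 (step 2): P = [3] / [5];  Q = [1] / [2]
  Insert 4 (step 3): P = [3, 4] / [5];  Q = [1, 3] / [2]
  Insert 8 (step 4): P = [3, 4, 8] / [5];  Q = [1, 3, 4] / [2]
  Insert 2 (step 5): P = [2, 4, 8] / [3] / [5];  Q = [1, 3, 4] / [2] / [5]
  Insert 7 (step 6): P = [2, 4, 7] / [3, 8] / [5];  Q = [1, 3, 4] / [2, 6] / [5]
  Insert 6 (step 7): P = [2, 4, 6] / [3, 7] / [5, 8];  Q = [1, 3, 4] / [2, 6] / [5, 7]
  Insert 1 (step 8): P = [1, 4, 6] / [2, 7] / [3, 8] / [5];  Q = [1, 3, 4] / [2, 6] / [5, 7] / [8]
Final shape: (3, 2, 2, 1).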